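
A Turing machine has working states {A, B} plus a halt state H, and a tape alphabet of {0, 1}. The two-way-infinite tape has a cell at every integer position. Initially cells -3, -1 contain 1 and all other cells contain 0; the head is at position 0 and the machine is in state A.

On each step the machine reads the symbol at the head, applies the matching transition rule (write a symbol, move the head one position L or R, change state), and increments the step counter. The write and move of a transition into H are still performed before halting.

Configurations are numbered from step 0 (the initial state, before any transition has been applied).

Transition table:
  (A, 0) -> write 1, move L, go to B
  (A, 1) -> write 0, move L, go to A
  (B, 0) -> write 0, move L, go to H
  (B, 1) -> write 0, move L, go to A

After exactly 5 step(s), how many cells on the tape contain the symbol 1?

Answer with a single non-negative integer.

Step 1: in state A at pos 0, read 0 -> (A,0)->write 1,move L,goto B. Now: state=B, head=-1, tape[-4..1]=010110 (head:    ^)
Step 2: in state B at pos -1, read 1 -> (B,1)->write 0,move L,goto A. Now: state=A, head=-2, tape[-4..1]=010010 (head:   ^)
Step 3: in state A at pos -2, read 0 -> (A,0)->write 1,move L,goto B. Now: state=B, head=-3, tape[-4..1]=011010 (head:  ^)
Step 4: in state B at pos -3, read 1 -> (B,1)->write 0,move L,goto A. Now: state=A, head=-4, tape[-5..1]=0001010 (head:  ^)
Step 5: in state A at pos -4, read 0 -> (A,0)->write 1,move L,goto B. Now: state=B, head=-5, tape[-6..1]=00101010 (head:  ^)
Cells containing 1 after step 5: {-4, -2, 0} -> 3 cell(s)

Answer: 3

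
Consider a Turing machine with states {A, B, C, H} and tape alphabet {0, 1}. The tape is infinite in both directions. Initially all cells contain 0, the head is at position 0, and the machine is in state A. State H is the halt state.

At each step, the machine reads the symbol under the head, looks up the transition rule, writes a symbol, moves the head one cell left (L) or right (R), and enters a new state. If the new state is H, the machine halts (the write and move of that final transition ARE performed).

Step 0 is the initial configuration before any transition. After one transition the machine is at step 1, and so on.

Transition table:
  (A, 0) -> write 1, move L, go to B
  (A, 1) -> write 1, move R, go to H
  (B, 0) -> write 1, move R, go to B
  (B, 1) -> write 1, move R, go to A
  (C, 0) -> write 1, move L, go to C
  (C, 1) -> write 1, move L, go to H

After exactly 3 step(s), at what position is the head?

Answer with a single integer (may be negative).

Step 1: in state A at pos 0, read 0 -> (A,0)->write 1,move L,goto B. Now: state=B, head=-1, tape[-2..1]=0010 (head:  ^)
Step 2: in state B at pos -1, read 0 -> (B,0)->write 1,move R,goto B. Now: state=B, head=0, tape[-2..1]=0110 (head:   ^)
Step 3: in state B at pos 0, read 1 -> (B,1)->write 1,move R,goto A. Now: state=A, head=1, tape[-2..2]=01100 (head:    ^)

Answer: 1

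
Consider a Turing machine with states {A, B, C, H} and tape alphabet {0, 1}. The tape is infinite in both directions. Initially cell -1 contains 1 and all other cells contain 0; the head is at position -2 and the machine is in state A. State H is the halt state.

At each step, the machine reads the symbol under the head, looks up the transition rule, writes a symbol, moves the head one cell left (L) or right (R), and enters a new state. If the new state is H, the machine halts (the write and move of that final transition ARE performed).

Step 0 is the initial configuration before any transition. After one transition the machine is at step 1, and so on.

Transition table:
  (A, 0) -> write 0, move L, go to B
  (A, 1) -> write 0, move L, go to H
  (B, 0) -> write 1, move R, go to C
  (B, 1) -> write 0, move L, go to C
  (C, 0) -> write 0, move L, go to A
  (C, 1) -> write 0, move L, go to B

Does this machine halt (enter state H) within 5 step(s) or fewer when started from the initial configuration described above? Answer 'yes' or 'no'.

Answer: yes

Derivation:
Step 1: in state A at pos -2, read 0 -> (A,0)->write 0,move L,goto B. Now: state=B, head=-3, tape[-4..0]=00010 (head:  ^)
Step 2: in state B at pos -3, read 0 -> (B,0)->write 1,move R,goto C. Now: state=C, head=-2, tape[-4..0]=01010 (head:   ^)
Step 3: in state C at pos -2, read 0 -> (C,0)->write 0,move L,goto A. Now: state=A, head=-3, tape[-4..0]=01010 (head:  ^)
Step 4: in state A at pos -3, read 1 -> (A,1)->write 0,move L,goto H. Now: state=H, head=-4, tape[-5..0]=000010 (head:  ^)
State H reached at step 4; 4 <= 5 -> yes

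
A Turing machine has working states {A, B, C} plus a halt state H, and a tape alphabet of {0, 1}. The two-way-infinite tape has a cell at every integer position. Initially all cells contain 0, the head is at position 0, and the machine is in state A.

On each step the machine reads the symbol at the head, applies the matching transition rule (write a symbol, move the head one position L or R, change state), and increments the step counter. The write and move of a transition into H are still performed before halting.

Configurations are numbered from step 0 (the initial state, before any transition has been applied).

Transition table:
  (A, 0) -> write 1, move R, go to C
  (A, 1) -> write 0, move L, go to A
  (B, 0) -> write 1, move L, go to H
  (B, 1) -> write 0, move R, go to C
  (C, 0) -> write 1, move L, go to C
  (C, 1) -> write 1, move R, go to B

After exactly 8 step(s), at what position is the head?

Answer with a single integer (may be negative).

Answer: 2

Derivation:
Step 1: in state A at pos 0, read 0 -> (A,0)->write 1,move R,goto C. Now: state=C, head=1, tape[-1..2]=0100 (head:   ^)
Step 2: in state C at pos 1, read 0 -> (C,0)->write 1,move L,goto C. Now: state=C, head=0, tape[-1..2]=0110 (head:  ^)
Step 3: in state C at pos 0, read 1 -> (C,1)->write 1,move R,goto B. Now: state=B, head=1, tape[-1..2]=0110 (head:   ^)
Step 4: in state B at pos 1, read 1 -> (B,1)->write 0,move R,goto C. Now: state=C, head=2, tape[-1..3]=01000 (head:    ^)
Step 5: in state C at pos 2, read 0 -> (C,0)->write 1,move L,goto C. Now: state=C, head=1, tape[-1..3]=01010 (head:   ^)
Step 6: in state C at pos 1, read 0 -> (C,0)->write 1,move L,goto C. Now: state=C, head=0, tape[-1..3]=01110 (head:  ^)
Step 7: in state C at pos 0, read 1 -> (C,1)->write 1,move R,goto B. Now: state=B, head=1, tape[-1..3]=01110 (head:   ^)
Step 8: in state B at pos 1, read 1 -> (B,1)->write 0,move R,goto C. Now: state=C, head=2, tape[-1..3]=01010 (head:    ^)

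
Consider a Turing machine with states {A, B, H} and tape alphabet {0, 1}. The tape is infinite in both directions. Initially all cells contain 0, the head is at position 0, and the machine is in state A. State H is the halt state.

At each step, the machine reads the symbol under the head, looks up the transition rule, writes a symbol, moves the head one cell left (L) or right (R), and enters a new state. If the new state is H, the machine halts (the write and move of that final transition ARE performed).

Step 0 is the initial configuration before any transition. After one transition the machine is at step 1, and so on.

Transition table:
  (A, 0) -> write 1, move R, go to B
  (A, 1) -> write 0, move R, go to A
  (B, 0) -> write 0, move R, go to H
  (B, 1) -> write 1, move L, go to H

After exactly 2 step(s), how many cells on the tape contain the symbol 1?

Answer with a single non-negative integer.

Step 1: in state A at pos 0, read 0 -> (A,0)->write 1,move R,goto B. Now: state=B, head=1, tape[-1..2]=0100 (head:   ^)
Step 2: in state B at pos 1, read 0 -> (B,0)->write 0,move R,goto H. Now: state=H, head=2, tape[-1..3]=01000 (head:    ^)
Cells containing 1 after step 2: {0} -> 1 cell(s)

Answer: 1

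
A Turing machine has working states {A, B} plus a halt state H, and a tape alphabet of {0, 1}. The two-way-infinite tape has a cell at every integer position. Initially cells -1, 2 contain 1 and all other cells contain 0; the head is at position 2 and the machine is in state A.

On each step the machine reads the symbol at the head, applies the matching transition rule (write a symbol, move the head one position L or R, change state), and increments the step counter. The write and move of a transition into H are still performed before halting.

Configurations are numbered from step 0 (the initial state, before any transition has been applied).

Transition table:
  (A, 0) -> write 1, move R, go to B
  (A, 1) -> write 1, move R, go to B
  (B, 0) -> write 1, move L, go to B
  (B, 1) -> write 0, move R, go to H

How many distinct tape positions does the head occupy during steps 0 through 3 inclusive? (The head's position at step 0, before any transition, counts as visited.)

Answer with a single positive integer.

Answer: 2

Derivation:
Step 1: in state A at pos 2, read 1 -> (A,1)->write 1,move R,goto B. Now: state=B, head=3, tape[-2..4]=0100100 (head:      ^)
Step 2: in state B at pos 3, read 0 -> (B,0)->write 1,move L,goto B. Now: state=B, head=2, tape[-2..4]=0100110 (head:     ^)
Step 3: in state B at pos 2, read 1 -> (B,1)->write 0,move R,goto H. Now: state=H, head=3, tape[-2..4]=0100010 (head:      ^)
Head positions at steps 0..3: starting at 2, distinct positions visited = {2, 3} -> 2 position(s)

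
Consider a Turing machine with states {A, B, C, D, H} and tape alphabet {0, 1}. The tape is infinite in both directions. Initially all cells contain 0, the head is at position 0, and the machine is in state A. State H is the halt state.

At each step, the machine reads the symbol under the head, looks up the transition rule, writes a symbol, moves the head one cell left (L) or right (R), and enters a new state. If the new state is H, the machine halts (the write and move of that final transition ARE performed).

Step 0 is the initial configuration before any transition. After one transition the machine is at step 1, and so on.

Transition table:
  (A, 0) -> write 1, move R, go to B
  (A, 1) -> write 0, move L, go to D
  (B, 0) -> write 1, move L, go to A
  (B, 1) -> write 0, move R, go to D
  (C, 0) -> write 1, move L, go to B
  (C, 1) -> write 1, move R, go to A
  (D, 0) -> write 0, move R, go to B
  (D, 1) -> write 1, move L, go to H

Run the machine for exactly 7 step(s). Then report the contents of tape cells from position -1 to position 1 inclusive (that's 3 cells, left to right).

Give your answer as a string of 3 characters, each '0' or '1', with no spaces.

Step 1: in state A at pos 0, read 0 -> (A,0)->write 1,move R,goto B. Now: state=B, head=1, tape[-1..2]=0100 (head:   ^)
Step 2: in state B at pos 1, read 0 -> (B,0)->write 1,move L,goto A. Now: state=A, head=0, tape[-1..2]=0110 (head:  ^)
Step 3: in state A at pos 0, read 1 -> (A,1)->write 0,move L,goto D. Now: state=D, head=-1, tape[-2..2]=00010 (head:  ^)
Step 4: in state D at pos -1, read 0 -> (D,0)->write 0,move R,goto B. Now: state=B, head=0, tape[-2..2]=00010 (head:   ^)
Step 5: in state B at pos 0, read 0 -> (B,0)->write 1,move L,goto A. Now: state=A, head=-1, tape[-2..2]=00110 (head:  ^)
Step 6: in state A at pos -1, read 0 -> (A,0)->write 1,move R,goto B. Now: state=B, head=0, tape[-2..2]=01110 (head:   ^)
Step 7: in state B at pos 0, read 1 -> (B,1)->write 0,move R,goto D. Now: state=D, head=1, tape[-2..2]=01010 (head:    ^)

Answer: 101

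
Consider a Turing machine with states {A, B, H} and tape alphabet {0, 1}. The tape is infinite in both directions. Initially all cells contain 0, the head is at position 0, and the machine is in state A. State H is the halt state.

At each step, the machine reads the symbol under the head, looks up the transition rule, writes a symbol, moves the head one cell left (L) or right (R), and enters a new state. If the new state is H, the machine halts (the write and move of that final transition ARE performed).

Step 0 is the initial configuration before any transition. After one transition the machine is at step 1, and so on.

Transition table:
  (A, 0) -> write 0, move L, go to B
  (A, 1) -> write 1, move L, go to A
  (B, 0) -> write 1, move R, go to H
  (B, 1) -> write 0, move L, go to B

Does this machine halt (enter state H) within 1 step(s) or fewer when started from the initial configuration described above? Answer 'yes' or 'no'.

Answer: no

Derivation:
Step 1: in state A at pos 0, read 0 -> (A,0)->write 0,move L,goto B. Now: state=B, head=-1, tape[-2..1]=0000 (head:  ^)
After 1 step(s): state = B (not H) -> not halted within 1 -> no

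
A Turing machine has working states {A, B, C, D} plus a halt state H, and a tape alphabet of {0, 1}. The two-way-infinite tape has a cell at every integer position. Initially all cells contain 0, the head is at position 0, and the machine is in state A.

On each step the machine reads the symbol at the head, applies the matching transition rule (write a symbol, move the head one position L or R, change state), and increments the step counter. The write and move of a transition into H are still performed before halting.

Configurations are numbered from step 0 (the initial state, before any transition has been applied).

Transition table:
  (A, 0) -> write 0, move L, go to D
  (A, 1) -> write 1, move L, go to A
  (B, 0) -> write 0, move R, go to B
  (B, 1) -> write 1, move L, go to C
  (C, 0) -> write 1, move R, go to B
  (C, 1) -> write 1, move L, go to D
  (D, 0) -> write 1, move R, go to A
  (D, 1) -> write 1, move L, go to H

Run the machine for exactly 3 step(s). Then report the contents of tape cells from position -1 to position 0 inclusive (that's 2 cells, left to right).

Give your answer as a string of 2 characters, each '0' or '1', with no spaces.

Answer: 10

Derivation:
Step 1: in state A at pos 0, read 0 -> (A,0)->write 0,move L,goto D. Now: state=D, head=-1, tape[-2..1]=0000 (head:  ^)
Step 2: in state D at pos -1, read 0 -> (D,0)->write 1,move R,goto A. Now: state=A, head=0, tape[-2..1]=0100 (head:   ^)
Step 3: in state A at pos 0, read 0 -> (A,0)->write 0,move L,goto D. Now: state=D, head=-1, tape[-2..1]=0100 (head:  ^)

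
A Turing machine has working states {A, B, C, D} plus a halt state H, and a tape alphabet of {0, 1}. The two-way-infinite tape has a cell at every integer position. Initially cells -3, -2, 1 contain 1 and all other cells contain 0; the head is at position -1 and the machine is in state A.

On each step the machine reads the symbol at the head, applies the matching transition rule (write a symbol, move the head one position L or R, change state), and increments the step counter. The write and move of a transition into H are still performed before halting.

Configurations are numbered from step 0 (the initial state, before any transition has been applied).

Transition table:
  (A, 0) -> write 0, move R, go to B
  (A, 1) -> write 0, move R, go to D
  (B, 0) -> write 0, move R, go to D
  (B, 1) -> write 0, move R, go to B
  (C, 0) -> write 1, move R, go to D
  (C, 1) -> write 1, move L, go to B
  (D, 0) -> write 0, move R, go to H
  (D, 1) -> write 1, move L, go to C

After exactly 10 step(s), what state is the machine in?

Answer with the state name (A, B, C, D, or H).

Answer: C

Derivation:
Step 1: in state A at pos -1, read 0 -> (A,0)->write 0,move R,goto B. Now: state=B, head=0, tape[-4..2]=0110010 (head:     ^)
Step 2: in state B at pos 0, read 0 -> (B,0)->write 0,move R,goto D. Now: state=D, head=1, tape[-4..2]=0110010 (head:      ^)
Step 3: in state D at pos 1, read 1 -> (D,1)->write 1,move L,goto C. Now: state=C, head=0, tape[-4..2]=0110010 (head:     ^)
Step 4: in state C at pos 0, read 0 -> (C,0)->write 1,move R,goto D. Now: state=D, head=1, tape[-4..2]=0110110 (head:      ^)
Step 5: in state D at pos 1, read 1 -> (D,1)->write 1,move L,goto C. Now: state=C, head=0, tape[-4..2]=0110110 (head:     ^)
Step 6: in state C at pos 0, read 1 -> (C,1)->write 1,move L,goto B. Now: state=B, head=-1, tape[-4..2]=0110110 (head:    ^)
Step 7: in state B at pos -1, read 0 -> (B,0)->write 0,move R,goto D. Now: state=D, head=0, tape[-4..2]=0110110 (head:     ^)
Step 8: in state D at pos 0, read 1 -> (D,1)->write 1,move L,goto C. Now: state=C, head=-1, tape[-4..2]=0110110 (head:    ^)
Step 9: in state C at pos -1, read 0 -> (C,0)->write 1,move R,goto D. Now: state=D, head=0, tape[-4..2]=0111110 (head:     ^)
Step 10: in state D at pos 0, read 1 -> (D,1)->write 1,move L,goto C. Now: state=C, head=-1, tape[-4..2]=0111110 (head:    ^)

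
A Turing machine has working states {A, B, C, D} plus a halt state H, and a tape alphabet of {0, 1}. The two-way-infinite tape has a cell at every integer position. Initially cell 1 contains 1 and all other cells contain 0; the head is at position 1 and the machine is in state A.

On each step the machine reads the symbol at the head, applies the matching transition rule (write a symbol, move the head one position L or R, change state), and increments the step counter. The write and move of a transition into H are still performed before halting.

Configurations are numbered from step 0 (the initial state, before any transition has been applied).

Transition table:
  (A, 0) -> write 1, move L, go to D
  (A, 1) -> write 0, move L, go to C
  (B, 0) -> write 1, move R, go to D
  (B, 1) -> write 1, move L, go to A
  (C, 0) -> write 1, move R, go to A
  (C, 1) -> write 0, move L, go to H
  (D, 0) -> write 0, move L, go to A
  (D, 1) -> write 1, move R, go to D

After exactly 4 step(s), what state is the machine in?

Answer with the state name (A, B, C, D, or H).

Answer: D

Derivation:
Step 1: in state A at pos 1, read 1 -> (A,1)->write 0,move L,goto C. Now: state=C, head=0, tape[-1..2]=0000 (head:  ^)
Step 2: in state C at pos 0, read 0 -> (C,0)->write 1,move R,goto A. Now: state=A, head=1, tape[-1..2]=0100 (head:   ^)
Step 3: in state A at pos 1, read 0 -> (A,0)->write 1,move L,goto D. Now: state=D, head=0, tape[-1..2]=0110 (head:  ^)
Step 4: in state D at pos 0, read 1 -> (D,1)->write 1,move R,goto D. Now: state=D, head=1, tape[-1..2]=0110 (head:   ^)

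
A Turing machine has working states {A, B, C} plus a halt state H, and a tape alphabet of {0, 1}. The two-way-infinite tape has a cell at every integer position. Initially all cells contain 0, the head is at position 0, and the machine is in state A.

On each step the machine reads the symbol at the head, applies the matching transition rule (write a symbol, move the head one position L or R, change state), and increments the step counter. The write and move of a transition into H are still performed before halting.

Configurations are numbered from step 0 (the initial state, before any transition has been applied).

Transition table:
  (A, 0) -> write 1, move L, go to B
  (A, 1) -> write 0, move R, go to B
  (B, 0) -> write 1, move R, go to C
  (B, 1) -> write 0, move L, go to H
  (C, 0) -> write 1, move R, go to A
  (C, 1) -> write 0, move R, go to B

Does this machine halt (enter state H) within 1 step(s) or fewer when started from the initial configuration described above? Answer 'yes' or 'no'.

Step 1: in state A at pos 0, read 0 -> (A,0)->write 1,move L,goto B. Now: state=B, head=-1, tape[-2..1]=0010 (head:  ^)
After 1 step(s): state = B (not H) -> not halted within 1 -> no

Answer: no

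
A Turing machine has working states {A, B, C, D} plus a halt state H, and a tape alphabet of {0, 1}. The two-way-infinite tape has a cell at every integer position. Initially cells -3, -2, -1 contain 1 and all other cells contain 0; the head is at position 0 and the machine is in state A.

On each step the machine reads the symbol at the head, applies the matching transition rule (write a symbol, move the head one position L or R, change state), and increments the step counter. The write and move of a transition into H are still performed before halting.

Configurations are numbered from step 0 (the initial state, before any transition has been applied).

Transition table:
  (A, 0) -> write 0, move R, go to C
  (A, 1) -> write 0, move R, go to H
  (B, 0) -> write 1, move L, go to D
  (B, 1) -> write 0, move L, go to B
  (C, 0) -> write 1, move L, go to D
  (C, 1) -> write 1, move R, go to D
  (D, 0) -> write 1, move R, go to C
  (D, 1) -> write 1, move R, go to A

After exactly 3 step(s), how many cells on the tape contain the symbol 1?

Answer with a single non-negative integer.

Step 1: in state A at pos 0, read 0 -> (A,0)->write 0,move R,goto C. Now: state=C, head=1, tape[-4..2]=0111000 (head:      ^)
Step 2: in state C at pos 1, read 0 -> (C,0)->write 1,move L,goto D. Now: state=D, head=0, tape[-4..2]=0111010 (head:     ^)
Step 3: in state D at pos 0, read 0 -> (D,0)->write 1,move R,goto C. Now: state=C, head=1, tape[-4..2]=0111110 (head:      ^)
Cells containing 1 after step 3: {-3, -2, -1, 0, 1} -> 5 cell(s)

Answer: 5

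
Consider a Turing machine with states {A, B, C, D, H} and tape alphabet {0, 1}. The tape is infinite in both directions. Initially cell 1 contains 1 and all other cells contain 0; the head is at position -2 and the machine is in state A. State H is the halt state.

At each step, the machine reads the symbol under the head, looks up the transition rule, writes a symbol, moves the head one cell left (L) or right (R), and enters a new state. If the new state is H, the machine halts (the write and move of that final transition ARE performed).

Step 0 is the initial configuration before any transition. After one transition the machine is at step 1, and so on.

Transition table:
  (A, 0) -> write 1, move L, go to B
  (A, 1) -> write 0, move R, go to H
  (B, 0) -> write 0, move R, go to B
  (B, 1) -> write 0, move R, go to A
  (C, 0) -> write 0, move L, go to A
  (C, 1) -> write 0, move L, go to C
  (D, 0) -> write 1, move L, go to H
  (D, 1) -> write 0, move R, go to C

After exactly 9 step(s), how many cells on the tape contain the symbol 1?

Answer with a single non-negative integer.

Answer: 1

Derivation:
Step 1: in state A at pos -2, read 0 -> (A,0)->write 1,move L,goto B. Now: state=B, head=-3, tape[-4..2]=0010010 (head:  ^)
Step 2: in state B at pos -3, read 0 -> (B,0)->write 0,move R,goto B. Now: state=B, head=-2, tape[-4..2]=0010010 (head:   ^)
Step 3: in state B at pos -2, read 1 -> (B,1)->write 0,move R,goto A. Now: state=A, head=-1, tape[-4..2]=0000010 (head:    ^)
Step 4: in state A at pos -1, read 0 -> (A,0)->write 1,move L,goto B. Now: state=B, head=-2, tape[-4..2]=0001010 (head:   ^)
Step 5: in state B at pos -2, read 0 -> (B,0)->write 0,move R,goto B. Now: state=B, head=-1, tape[-4..2]=0001010 (head:    ^)
Step 6: in state B at pos -1, read 1 -> (B,1)->write 0,move R,goto A. Now: state=A, head=0, tape[-4..2]=0000010 (head:     ^)
Step 7: in state A at pos 0, read 0 -> (A,0)->write 1,move L,goto B. Now: state=B, head=-1, tape[-4..2]=0000110 (head:    ^)
Step 8: in state B at pos -1, read 0 -> (B,0)->write 0,move R,goto B. Now: state=B, head=0, tape[-4..2]=0000110 (head:     ^)
Step 9: in state B at pos 0, read 1 -> (B,1)->write 0,move R,goto A. Now: state=A, head=1, tape[-4..2]=0000010 (head:      ^)
Cells containing 1 after step 9: {1} -> 1 cell(s)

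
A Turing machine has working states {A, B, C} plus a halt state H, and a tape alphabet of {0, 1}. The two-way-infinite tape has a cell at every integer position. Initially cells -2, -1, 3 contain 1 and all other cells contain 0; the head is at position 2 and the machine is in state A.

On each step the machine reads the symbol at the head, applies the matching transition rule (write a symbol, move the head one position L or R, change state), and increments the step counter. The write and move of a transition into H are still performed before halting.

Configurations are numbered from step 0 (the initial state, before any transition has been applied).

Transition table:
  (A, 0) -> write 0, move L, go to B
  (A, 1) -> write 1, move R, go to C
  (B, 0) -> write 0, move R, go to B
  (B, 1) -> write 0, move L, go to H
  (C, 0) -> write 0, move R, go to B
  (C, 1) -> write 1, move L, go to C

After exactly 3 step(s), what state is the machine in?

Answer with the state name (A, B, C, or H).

Step 1: in state A at pos 2, read 0 -> (A,0)->write 0,move L,goto B. Now: state=B, head=1, tape[-3..4]=01100010 (head:     ^)
Step 2: in state B at pos 1, read 0 -> (B,0)->write 0,move R,goto B. Now: state=B, head=2, tape[-3..4]=01100010 (head:      ^)
Step 3: in state B at pos 2, read 0 -> (B,0)->write 0,move R,goto B. Now: state=B, head=3, tape[-3..4]=01100010 (head:       ^)

Answer: B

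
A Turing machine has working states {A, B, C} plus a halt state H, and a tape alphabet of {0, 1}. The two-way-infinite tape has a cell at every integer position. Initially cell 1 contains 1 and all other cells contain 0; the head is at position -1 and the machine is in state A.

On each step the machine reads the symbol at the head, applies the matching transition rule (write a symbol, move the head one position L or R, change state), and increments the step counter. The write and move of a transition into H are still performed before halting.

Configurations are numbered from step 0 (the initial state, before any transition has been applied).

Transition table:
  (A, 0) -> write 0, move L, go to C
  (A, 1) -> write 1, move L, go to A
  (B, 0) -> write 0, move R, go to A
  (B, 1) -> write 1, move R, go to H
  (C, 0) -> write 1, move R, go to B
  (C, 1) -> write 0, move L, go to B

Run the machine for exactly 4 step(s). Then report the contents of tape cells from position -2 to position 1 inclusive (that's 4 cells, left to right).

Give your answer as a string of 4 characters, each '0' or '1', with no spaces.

Step 1: in state A at pos -1, read 0 -> (A,0)->write 0,move L,goto C. Now: state=C, head=-2, tape[-3..2]=000010 (head:  ^)
Step 2: in state C at pos -2, read 0 -> (C,0)->write 1,move R,goto B. Now: state=B, head=-1, tape[-3..2]=010010 (head:   ^)
Step 3: in state B at pos -1, read 0 -> (B,0)->write 0,move R,goto A. Now: state=A, head=0, tape[-3..2]=010010 (head:    ^)
Step 4: in state A at pos 0, read 0 -> (A,0)->write 0,move L,goto C. Now: state=C, head=-1, tape[-3..2]=010010 (head:   ^)

Answer: 1001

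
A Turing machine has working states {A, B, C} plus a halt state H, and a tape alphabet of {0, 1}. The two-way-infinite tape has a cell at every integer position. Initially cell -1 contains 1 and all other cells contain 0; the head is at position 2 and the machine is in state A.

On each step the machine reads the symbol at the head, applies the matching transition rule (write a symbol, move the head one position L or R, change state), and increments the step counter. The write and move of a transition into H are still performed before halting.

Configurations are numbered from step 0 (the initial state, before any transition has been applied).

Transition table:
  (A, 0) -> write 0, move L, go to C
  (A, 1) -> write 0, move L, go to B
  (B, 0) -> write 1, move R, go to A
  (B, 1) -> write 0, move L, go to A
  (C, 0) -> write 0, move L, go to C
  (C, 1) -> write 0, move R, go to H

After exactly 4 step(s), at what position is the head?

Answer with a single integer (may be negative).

Step 1: in state A at pos 2, read 0 -> (A,0)->write 0,move L,goto C. Now: state=C, head=1, tape[-2..3]=010000 (head:    ^)
Step 2: in state C at pos 1, read 0 -> (C,0)->write 0,move L,goto C. Now: state=C, head=0, tape[-2..3]=010000 (head:   ^)
Step 3: in state C at pos 0, read 0 -> (C,0)->write 0,move L,goto C. Now: state=C, head=-1, tape[-2..3]=010000 (head:  ^)
Step 4: in state C at pos -1, read 1 -> (C,1)->write 0,move R,goto H. Now: state=H, head=0, tape[-2..3]=000000 (head:   ^)

Answer: 0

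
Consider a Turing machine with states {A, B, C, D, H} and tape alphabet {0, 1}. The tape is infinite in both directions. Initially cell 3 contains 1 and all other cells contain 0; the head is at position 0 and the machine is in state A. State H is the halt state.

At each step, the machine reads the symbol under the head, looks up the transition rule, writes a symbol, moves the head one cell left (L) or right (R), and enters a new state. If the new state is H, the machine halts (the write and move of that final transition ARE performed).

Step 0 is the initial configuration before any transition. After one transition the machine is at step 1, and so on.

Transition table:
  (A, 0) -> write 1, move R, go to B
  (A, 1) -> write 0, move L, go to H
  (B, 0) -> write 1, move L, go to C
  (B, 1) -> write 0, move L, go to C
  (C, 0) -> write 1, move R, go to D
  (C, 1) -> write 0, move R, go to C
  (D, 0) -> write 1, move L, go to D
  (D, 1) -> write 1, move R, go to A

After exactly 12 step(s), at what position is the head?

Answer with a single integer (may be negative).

Answer: 6

Derivation:
Step 1: in state A at pos 0, read 0 -> (A,0)->write 1,move R,goto B. Now: state=B, head=1, tape[-1..4]=010010 (head:   ^)
Step 2: in state B at pos 1, read 0 -> (B,0)->write 1,move L,goto C. Now: state=C, head=0, tape[-1..4]=011010 (head:  ^)
Step 3: in state C at pos 0, read 1 -> (C,1)->write 0,move R,goto C. Now: state=C, head=1, tape[-1..4]=001010 (head:   ^)
Step 4: in state C at pos 1, read 1 -> (C,1)->write 0,move R,goto C. Now: state=C, head=2, tape[-1..4]=000010 (head:    ^)
Step 5: in state C at pos 2, read 0 -> (C,0)->write 1,move R,goto D. Now: state=D, head=3, tape[-1..4]=000110 (head:     ^)
Step 6: in state D at pos 3, read 1 -> (D,1)->write 1,move R,goto A. Now: state=A, head=4, tape[-1..5]=0001100 (head:      ^)
Step 7: in state A at pos 4, read 0 -> (A,0)->write 1,move R,goto B. Now: state=B, head=5, tape[-1..6]=00011100 (head:       ^)
Step 8: in state B at pos 5, read 0 -> (B,0)->write 1,move L,goto C. Now: state=C, head=4, tape[-1..6]=00011110 (head:      ^)
Step 9: in state C at pos 4, read 1 -> (C,1)->write 0,move R,goto C. Now: state=C, head=5, tape[-1..6]=00011010 (head:       ^)
Step 10: in state C at pos 5, read 1 -> (C,1)->write 0,move R,goto C. Now: state=C, head=6, tape[-1..7]=000110000 (head:        ^)
Step 11: in state C at pos 6, read 0 -> (C,0)->write 1,move R,goto D. Now: state=D, head=7, tape[-1..8]=0001100100 (head:         ^)
Step 12: in state D at pos 7, read 0 -> (D,0)->write 1,move L,goto D. Now: state=D, head=6, tape[-1..8]=0001100110 (head:        ^)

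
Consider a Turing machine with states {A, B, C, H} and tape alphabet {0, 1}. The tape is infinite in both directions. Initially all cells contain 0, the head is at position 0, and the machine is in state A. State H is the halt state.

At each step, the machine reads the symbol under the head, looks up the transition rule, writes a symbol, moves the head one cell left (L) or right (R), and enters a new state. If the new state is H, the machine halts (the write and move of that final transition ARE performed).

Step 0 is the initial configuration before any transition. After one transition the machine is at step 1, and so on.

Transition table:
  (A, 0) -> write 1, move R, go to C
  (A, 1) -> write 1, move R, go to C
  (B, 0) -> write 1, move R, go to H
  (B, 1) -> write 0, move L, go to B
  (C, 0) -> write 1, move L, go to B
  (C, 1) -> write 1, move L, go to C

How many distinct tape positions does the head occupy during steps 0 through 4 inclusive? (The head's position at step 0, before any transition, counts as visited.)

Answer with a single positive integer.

Step 1: in state A at pos 0, read 0 -> (A,0)->write 1,move R,goto C. Now: state=C, head=1, tape[-1..2]=0100 (head:   ^)
Step 2: in state C at pos 1, read 0 -> (C,0)->write 1,move L,goto B. Now: state=B, head=0, tape[-1..2]=0110 (head:  ^)
Step 3: in state B at pos 0, read 1 -> (B,1)->write 0,move L,goto B. Now: state=B, head=-1, tape[-2..2]=00010 (head:  ^)
Step 4: in state B at pos -1, read 0 -> (B,0)->write 1,move R,goto H. Now: state=H, head=0, tape[-2..2]=01010 (head:   ^)
Head positions at steps 0..4: starting at 0, distinct positions visited = {-1, 0, 1} -> 3 position(s)

Answer: 3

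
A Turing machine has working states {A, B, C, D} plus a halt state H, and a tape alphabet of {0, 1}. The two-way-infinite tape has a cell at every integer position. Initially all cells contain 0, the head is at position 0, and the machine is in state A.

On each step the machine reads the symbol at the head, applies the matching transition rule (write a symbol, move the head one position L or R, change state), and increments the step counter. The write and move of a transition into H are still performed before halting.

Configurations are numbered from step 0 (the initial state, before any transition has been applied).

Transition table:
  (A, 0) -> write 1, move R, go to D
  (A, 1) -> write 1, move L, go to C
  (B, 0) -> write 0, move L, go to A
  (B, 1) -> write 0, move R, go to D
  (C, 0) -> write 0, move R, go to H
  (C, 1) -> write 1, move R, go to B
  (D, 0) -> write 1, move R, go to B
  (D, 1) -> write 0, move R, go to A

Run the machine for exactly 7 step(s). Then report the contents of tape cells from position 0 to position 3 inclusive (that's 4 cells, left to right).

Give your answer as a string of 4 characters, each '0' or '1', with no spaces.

Step 1: in state A at pos 0, read 0 -> (A,0)->write 1,move R,goto D. Now: state=D, head=1, tape[-1..2]=0100 (head:   ^)
Step 2: in state D at pos 1, read 0 -> (D,0)->write 1,move R,goto B. Now: state=B, head=2, tape[-1..3]=01100 (head:    ^)
Step 3: in state B at pos 2, read 0 -> (B,0)->write 0,move L,goto A. Now: state=A, head=1, tape[-1..3]=01100 (head:   ^)
Step 4: in state A at pos 1, read 1 -> (A,1)->write 1,move L,goto C. Now: state=C, head=0, tape[-1..3]=01100 (head:  ^)
Step 5: in state C at pos 0, read 1 -> (C,1)->write 1,move R,goto B. Now: state=B, head=1, tape[-1..3]=01100 (head:   ^)
Step 6: in state B at pos 1, read 1 -> (B,1)->write 0,move R,goto D. Now: state=D, head=2, tape[-1..3]=01000 (head:    ^)
Step 7: in state D at pos 2, read 0 -> (D,0)->write 1,move R,goto B. Now: state=B, head=3, tape[-1..4]=010100 (head:     ^)

Answer: 1010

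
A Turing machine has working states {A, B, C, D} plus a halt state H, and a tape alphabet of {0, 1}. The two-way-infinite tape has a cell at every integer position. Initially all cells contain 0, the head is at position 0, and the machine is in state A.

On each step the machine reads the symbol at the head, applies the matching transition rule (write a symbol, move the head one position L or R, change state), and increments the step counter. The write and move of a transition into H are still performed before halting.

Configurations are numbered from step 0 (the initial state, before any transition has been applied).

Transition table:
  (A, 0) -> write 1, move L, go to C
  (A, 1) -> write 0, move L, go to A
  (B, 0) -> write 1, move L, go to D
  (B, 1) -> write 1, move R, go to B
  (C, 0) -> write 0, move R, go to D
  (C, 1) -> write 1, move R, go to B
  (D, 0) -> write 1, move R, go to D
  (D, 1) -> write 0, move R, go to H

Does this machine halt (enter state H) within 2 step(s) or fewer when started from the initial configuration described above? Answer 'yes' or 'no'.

Answer: no

Derivation:
Step 1: in state A at pos 0, read 0 -> (A,0)->write 1,move L,goto C. Now: state=C, head=-1, tape[-2..1]=0010 (head:  ^)
Step 2: in state C at pos -1, read 0 -> (C,0)->write 0,move R,goto D. Now: state=D, head=0, tape[-2..1]=0010 (head:   ^)
After 2 step(s): state = D (not H) -> not halted within 2 -> no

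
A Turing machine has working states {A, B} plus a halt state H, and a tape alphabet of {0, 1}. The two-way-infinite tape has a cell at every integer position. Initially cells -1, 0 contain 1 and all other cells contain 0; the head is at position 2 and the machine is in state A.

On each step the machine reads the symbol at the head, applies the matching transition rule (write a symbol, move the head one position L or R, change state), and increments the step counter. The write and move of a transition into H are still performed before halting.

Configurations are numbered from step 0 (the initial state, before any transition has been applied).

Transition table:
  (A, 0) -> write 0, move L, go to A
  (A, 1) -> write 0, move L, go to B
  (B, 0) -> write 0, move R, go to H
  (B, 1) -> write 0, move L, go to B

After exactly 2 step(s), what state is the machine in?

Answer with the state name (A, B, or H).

Step 1: in state A at pos 2, read 0 -> (A,0)->write 0,move L,goto A. Now: state=A, head=1, tape[-2..3]=011000 (head:    ^)
Step 2: in state A at pos 1, read 0 -> (A,0)->write 0,move L,goto A. Now: state=A, head=0, tape[-2..3]=011000 (head:   ^)

Answer: A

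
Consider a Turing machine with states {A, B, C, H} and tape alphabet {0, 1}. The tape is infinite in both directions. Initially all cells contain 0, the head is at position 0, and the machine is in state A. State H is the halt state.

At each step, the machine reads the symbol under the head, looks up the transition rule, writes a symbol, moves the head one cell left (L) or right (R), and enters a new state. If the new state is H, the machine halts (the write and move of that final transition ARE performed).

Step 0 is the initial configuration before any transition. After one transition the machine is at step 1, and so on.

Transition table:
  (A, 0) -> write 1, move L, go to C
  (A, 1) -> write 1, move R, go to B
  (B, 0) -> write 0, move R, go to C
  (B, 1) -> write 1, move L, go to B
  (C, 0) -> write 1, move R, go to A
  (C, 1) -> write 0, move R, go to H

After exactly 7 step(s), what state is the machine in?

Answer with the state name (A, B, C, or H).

Step 1: in state A at pos 0, read 0 -> (A,0)->write 1,move L,goto C. Now: state=C, head=-1, tape[-2..1]=0010 (head:  ^)
Step 2: in state C at pos -1, read 0 -> (C,0)->write 1,move R,goto A. Now: state=A, head=0, tape[-2..1]=0110 (head:   ^)
Step 3: in state A at pos 0, read 1 -> (A,1)->write 1,move R,goto B. Now: state=B, head=1, tape[-2..2]=01100 (head:    ^)
Step 4: in state B at pos 1, read 0 -> (B,0)->write 0,move R,goto C. Now: state=C, head=2, tape[-2..3]=011000 (head:     ^)
Step 5: in state C at pos 2, read 0 -> (C,0)->write 1,move R,goto A. Now: state=A, head=3, tape[-2..4]=0110100 (head:      ^)
Step 6: in state A at pos 3, read 0 -> (A,0)->write 1,move L,goto C. Now: state=C, head=2, tape[-2..4]=0110110 (head:     ^)
Step 7: in state C at pos 2, read 1 -> (C,1)->write 0,move R,goto H. Now: state=H, head=3, tape[-2..4]=0110010 (head:      ^)

Answer: H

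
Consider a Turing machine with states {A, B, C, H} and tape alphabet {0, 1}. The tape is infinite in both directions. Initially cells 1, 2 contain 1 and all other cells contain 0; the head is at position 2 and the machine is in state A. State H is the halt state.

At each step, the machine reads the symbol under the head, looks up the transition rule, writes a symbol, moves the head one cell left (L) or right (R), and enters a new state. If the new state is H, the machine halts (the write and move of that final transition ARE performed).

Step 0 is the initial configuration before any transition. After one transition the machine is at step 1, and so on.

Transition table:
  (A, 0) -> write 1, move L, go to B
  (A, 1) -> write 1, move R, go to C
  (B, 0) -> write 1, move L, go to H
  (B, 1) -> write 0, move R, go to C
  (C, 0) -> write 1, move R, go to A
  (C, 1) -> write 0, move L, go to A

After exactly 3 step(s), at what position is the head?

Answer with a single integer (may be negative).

Step 1: in state A at pos 2, read 1 -> (A,1)->write 1,move R,goto C. Now: state=C, head=3, tape[0..4]=01100 (head:    ^)
Step 2: in state C at pos 3, read 0 -> (C,0)->write 1,move R,goto A. Now: state=A, head=4, tape[0..5]=011100 (head:     ^)
Step 3: in state A at pos 4, read 0 -> (A,0)->write 1,move L,goto B. Now: state=B, head=3, tape[0..5]=011110 (head:    ^)

Answer: 3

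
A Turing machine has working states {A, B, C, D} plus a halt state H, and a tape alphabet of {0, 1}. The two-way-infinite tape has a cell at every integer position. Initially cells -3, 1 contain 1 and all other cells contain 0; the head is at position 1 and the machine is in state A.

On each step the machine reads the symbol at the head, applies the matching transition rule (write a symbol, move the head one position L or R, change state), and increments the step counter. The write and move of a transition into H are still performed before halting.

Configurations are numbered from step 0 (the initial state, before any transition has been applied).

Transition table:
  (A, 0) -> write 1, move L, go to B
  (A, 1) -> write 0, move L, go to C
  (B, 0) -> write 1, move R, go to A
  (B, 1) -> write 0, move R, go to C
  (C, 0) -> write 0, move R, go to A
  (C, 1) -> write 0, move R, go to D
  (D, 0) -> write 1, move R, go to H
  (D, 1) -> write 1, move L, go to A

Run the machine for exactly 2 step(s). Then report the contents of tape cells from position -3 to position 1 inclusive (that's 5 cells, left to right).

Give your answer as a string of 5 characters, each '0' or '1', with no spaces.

Step 1: in state A at pos 1, read 1 -> (A,1)->write 0,move L,goto C. Now: state=C, head=0, tape[-4..2]=0100000 (head:     ^)
Step 2: in state C at pos 0, read 0 -> (C,0)->write 0,move R,goto A. Now: state=A, head=1, tape[-4..2]=0100000 (head:      ^)

Answer: 10000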